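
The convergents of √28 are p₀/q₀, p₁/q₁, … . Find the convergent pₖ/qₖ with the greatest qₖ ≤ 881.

√28 = [5; 3, 2, 3, 10, …] (period length 4).
Convergents:
  p_0/q_0 = 5/1
  p_1/q_1 = 16/3
  p_2/q_2 = 37/7
  p_3/q_3 = 127/24
  p_4/q_4 = 1307/247
  p_5/q_5 = 4048/765
  p_6/q_6 = 9403/1777
q_5 = 765 ≤ 881 < 1777 = q_6, so the answer is 4048/765.

4048/765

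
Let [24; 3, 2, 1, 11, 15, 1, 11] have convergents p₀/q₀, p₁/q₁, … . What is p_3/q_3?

243/10

Using pₖ = aₖpₖ₋₁ + pₖ₋₂, qₖ = aₖqₖ₋₁ + qₖ₋₂ (with p₋₁=1, p₋₂=0, q₋₁=0, q₋₂=1):
  k=0: a=24, p=24, q=1
  k=1: a=3, p=73, q=3
  k=2: a=2, p=170, q=7
  k=3: a=1, p=243, q=10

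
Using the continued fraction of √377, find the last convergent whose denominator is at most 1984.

√377 = [19; 2, 2, 2, 38, …] (period length 4).
Convergents:
  p_0/q_0 = 19/1
  p_1/q_1 = 39/2
  p_2/q_2 = 97/5
  p_3/q_3 = 233/12
  p_4/q_4 = 8951/461
  p_5/q_5 = 18135/934
  p_6/q_6 = 45221/2329
q_5 = 934 ≤ 1984 < 2329 = q_6, so the answer is 18135/934.

18135/934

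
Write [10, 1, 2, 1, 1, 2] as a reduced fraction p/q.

Fold from the inside: start with 2/1.
  1 + 1/2 = 3/2
  1 + 2/3 = 5/3
  2 + 3/5 = 13/5
  1 + 5/13 = 18/13
  10 + 13/18 = 193/18

193/18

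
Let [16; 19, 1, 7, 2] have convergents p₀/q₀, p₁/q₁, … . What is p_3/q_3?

2552/159

Using pₖ = aₖpₖ₋₁ + pₖ₋₂, qₖ = aₖqₖ₋₁ + qₖ₋₂ (with p₋₁=1, p₋₂=0, q₋₁=0, q₋₂=1):
  k=0: a=16, p=16, q=1
  k=1: a=19, p=305, q=19
  k=2: a=1, p=321, q=20
  k=3: a=7, p=2552, q=159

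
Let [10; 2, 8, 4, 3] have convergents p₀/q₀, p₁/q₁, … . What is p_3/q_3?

733/70

Using pₖ = aₖpₖ₋₁ + pₖ₋₂, qₖ = aₖqₖ₋₁ + qₖ₋₂ (with p₋₁=1, p₋₂=0, q₋₁=0, q₋₂=1):
  k=0: a=10, p=10, q=1
  k=1: a=2, p=21, q=2
  k=2: a=8, p=178, q=17
  k=3: a=4, p=733, q=70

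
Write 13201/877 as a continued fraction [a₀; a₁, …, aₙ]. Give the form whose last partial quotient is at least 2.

13201 = 15*877 + 46
877 = 19*46 + 3
46 = 15*3 + 1
3 = 3*1 + 0  (stop)
So 13201/877 = [15; 19, 15, 3].

[15; 19, 15, 3]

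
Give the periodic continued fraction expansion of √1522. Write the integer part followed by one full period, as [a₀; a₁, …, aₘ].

[39; 78]

a₀ = ⌊√1522⌋ = 39.
With m₀=0, d₀=1 and mₖ₊₁ = dₖaₖ − mₖ, dₖ₊₁ = (n − mₖ₊₁²)/dₖ, aₖ₊₁ = ⌊(a₀+mₖ₊₁)/dₖ₊₁⌋:
  k=1: m=39, d=1, a=78
d=1 and a=2a₀=78 at k=1, so the next step gives (m, d) = (39, 1) again — its k=1 value — and the period has length 1.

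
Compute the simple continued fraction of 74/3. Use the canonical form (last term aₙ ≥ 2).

[24; 1, 2]

74 = 24*3 + 2
3 = 1*2 + 1
2 = 2*1 + 0  (stop)
So 74/3 = [24; 1, 2].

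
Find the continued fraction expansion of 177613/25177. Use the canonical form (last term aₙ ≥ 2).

[7; 18, 3, 11, 2, 2, 3, 2]

177613 = 7*25177 + 1374
25177 = 18*1374 + 445
1374 = 3*445 + 39
445 = 11*39 + 16
39 = 2*16 + 7
16 = 2*7 + 2
7 = 3*2 + 1
2 = 2*1 + 0  (stop)
So 177613/25177 = [7; 18, 3, 11, 2, 2, 3, 2].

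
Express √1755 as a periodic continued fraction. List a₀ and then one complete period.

[41; 1, 8, 3, 8, 1, 82]

a₀ = ⌊√1755⌋ = 41.
With m₀=0, d₀=1 and mₖ₊₁ = dₖaₖ − mₖ, dₖ₊₁ = (n − mₖ₊₁²)/dₖ, aₖ₊₁ = ⌊(a₀+mₖ₊₁)/dₖ₊₁⌋:
  k=1: m=41, d=74, a=1
  k=2: m=33, d=9, a=8
  k=3: m=39, d=26, a=3
  k=4: m=39, d=9, a=8
  k=5: m=33, d=74, a=1
  k=6: m=41, d=1, a=82
d=1 and a=2a₀=82 at k=6, so the next step gives (m, d) = (41, 74) again — its k=1 value — and the period has length 6.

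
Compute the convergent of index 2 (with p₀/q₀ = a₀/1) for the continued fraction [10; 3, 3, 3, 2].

103/10

Using pₖ = aₖpₖ₋₁ + pₖ₋₂, qₖ = aₖqₖ₋₁ + qₖ₋₂ (with p₋₁=1, p₋₂=0, q₋₁=0, q₋₂=1):
  k=0: a=10, p=10, q=1
  k=1: a=3, p=31, q=3
  k=2: a=3, p=103, q=10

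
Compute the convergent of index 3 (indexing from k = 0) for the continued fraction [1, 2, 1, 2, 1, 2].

11/8

Using pₖ = aₖpₖ₋₁ + pₖ₋₂, qₖ = aₖqₖ₋₁ + qₖ₋₂ (with p₋₁=1, p₋₂=0, q₋₁=0, q₋₂=1):
  k=0: a=1, p=1, q=1
  k=1: a=2, p=3, q=2
  k=2: a=1, p=4, q=3
  k=3: a=2, p=11, q=8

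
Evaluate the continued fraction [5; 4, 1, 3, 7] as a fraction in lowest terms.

Using pₖ = aₖpₖ₋₁ + pₖ₋₂ and qₖ = aₖqₖ₋₁ + qₖ₋₂:
  k=0: a=5, p=5, q=1
  k=1: a=4, p=21, q=4
  k=2: a=1, p=26, q=5
  k=3: a=3, p=99, q=19
  k=4: a=7, p=719, q=138

719/138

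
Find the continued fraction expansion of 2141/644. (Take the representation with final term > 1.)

2141 = 3*644 + 209
644 = 3*209 + 17
209 = 12*17 + 5
17 = 3*5 + 2
5 = 2*2 + 1
2 = 2*1 + 0  (stop)
So 2141/644 = [3; 3, 12, 3, 2, 2].

[3; 3, 12, 3, 2, 2]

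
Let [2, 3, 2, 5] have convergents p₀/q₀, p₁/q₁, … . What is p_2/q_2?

Using pₖ = aₖpₖ₋₁ + pₖ₋₂, qₖ = aₖqₖ₋₁ + qₖ₋₂ (with p₋₁=1, p₋₂=0, q₋₁=0, q₋₂=1):
  k=0: a=2, p=2, q=1
  k=1: a=3, p=7, q=3
  k=2: a=2, p=16, q=7

16/7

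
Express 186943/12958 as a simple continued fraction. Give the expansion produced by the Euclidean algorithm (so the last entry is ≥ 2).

[14; 2, 2, 1, 11, 13, 12]

186943 = 14×12958 + 5531
12958 = 2×5531 + 1896
5531 = 2×1896 + 1739
1896 = 1×1739 + 157
1739 = 11×157 + 12
157 = 13×12 + 1
12 = 12×1 + 0  (stop)
So 186943/12958 = [14; 2, 2, 1, 11, 13, 12].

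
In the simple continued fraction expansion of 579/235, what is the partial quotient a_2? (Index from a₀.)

579 = 2·235 + 109   →  a_0 = 2
235 = 2·109 + 17   →  a_1 = 2
109 = 6·17 + 7   →  a_2 = 6

6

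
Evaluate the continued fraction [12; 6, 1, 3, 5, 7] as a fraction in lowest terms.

12403/1021

Using pₖ = aₖpₖ₋₁ + pₖ₋₂ and qₖ = aₖqₖ₋₁ + qₖ₋₂:
  k=0: a=12, p=12, q=1
  k=1: a=6, p=73, q=6
  k=2: a=1, p=85, q=7
  k=3: a=3, p=328, q=27
  k=4: a=5, p=1725, q=142
  k=5: a=7, p=12403, q=1021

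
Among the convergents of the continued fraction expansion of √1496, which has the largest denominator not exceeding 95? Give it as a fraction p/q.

√1496 = [38; 1, 2, 9, 2, 1, 76, …] (period length 6).
Convergents:
  p_0/q_0 = 38/1
  p_1/q_1 = 39/1
  p_2/q_2 = 116/3
  p_3/q_3 = 1083/28
  p_4/q_4 = 2282/59
  p_5/q_5 = 3365/87
  p_6/q_6 = 258022/6671
q_5 = 87 ≤ 95 < 6671 = q_6, so the answer is 3365/87.

3365/87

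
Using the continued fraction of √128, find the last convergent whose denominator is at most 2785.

√128 = [11; 3, 5, 3, 22, …] (period length 4).
Convergents:
  p_0/q_0 = 11/1
  p_1/q_1 = 34/3
  p_2/q_2 = 181/16
  p_3/q_3 = 577/51
  p_4/q_4 = 12875/1138
  p_5/q_5 = 39202/3465
q_4 = 1138 ≤ 2785 < 3465 = q_5, so the answer is 12875/1138.

12875/1138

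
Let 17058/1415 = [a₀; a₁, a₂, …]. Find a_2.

17058 = 12·1415 + 78   →  a_0 = 12
1415 = 18·78 + 11   →  a_1 = 18
78 = 7·11 + 1   →  a_2 = 7

7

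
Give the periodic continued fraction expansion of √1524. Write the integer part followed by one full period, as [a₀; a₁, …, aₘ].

a₀ = ⌊√1524⌋ = 39.
With m₀=0, d₀=1 and mₖ₊₁ = dₖaₖ − mₖ, dₖ₊₁ = (n − mₖ₊₁²)/dₖ, aₖ₊₁ = ⌊(a₀+mₖ₊₁)/dₖ₊₁⌋:
  k=1: m=39, d=3, a=26
  k=2: m=39, d=1, a=78
d=1 and a=2a₀=78 at k=2, so the next step gives (m, d) = (39, 3) again — its k=1 value — and the period has length 2.

[39; 26, 78]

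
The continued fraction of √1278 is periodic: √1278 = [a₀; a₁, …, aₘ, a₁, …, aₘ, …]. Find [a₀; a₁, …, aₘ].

[35; 1, 2, 1, 70]

a₀ = ⌊√1278⌋ = 35.
With m₀=0, d₀=1 and mₖ₊₁ = dₖaₖ − mₖ, dₖ₊₁ = (n − mₖ₊₁²)/dₖ, aₖ₊₁ = ⌊(a₀+mₖ₊₁)/dₖ₊₁⌋:
  k=1: m=35, d=53, a=1
  k=2: m=18, d=18, a=2
  k=3: m=18, d=53, a=1
  k=4: m=35, d=1, a=70
d=1 and a=2a₀=70 at k=4, so the next step gives (m, d) = (35, 53) again — its k=1 value — and the period has length 4.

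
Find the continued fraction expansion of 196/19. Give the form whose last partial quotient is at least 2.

[10; 3, 6]

196 = 10*19 + 6
19 = 3*6 + 1
6 = 6*1 + 0  (stop)
So 196/19 = [10; 3, 6].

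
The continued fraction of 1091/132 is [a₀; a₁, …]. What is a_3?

3

1091 = 8·132 + 35   →  a_0 = 8
132 = 3·35 + 27   →  a_1 = 3
35 = 1·27 + 8   →  a_2 = 1
27 = 3·8 + 3   →  a_3 = 3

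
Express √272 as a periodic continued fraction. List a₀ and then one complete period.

a₀ = ⌊√272⌋ = 16.
With m₀=0, d₀=1 and mₖ₊₁ = dₖaₖ − mₖ, dₖ₊₁ = (n − mₖ₊₁²)/dₖ, aₖ₊₁ = ⌊(a₀+mₖ₊₁)/dₖ₊₁⌋:
  k=1: m=16, d=16, a=2
  k=2: m=16, d=1, a=32
d=1 and a=2a₀=32 at k=2, so the next step gives (m, d) = (16, 16) again — its k=1 value — and the period has length 2.

[16; 2, 32]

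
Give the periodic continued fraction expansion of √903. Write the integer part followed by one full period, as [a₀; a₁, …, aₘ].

a₀ = ⌊√903⌋ = 30.
With m₀=0, d₀=1 and mₖ₊₁ = dₖaₖ − mₖ, dₖ₊₁ = (n − mₖ₊₁²)/dₖ, aₖ₊₁ = ⌊(a₀+mₖ₊₁)/dₖ₊₁⌋:
  k=1: m=30, d=3, a=20
  k=2: m=30, d=1, a=60
d=1 and a=2a₀=60 at k=2, so the next step gives (m, d) = (30, 3) again — its k=1 value — and the period has length 2.

[30; 20, 60]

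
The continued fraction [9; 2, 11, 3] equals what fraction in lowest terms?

Using pₖ = aₖpₖ₋₁ + pₖ₋₂ and qₖ = aₖqₖ₋₁ + qₖ₋₂:
  k=0: a=9, p=9, q=1
  k=1: a=2, p=19, q=2
  k=2: a=11, p=218, q=23
  k=3: a=3, p=673, q=71

673/71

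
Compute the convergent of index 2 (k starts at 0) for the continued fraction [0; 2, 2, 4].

2/5

Using pₖ = aₖpₖ₋₁ + pₖ₋₂, qₖ = aₖqₖ₋₁ + qₖ₋₂ (with p₋₁=1, p₋₂=0, q₋₁=0, q₋₂=1):
  k=0: a=0, p=0, q=1
  k=1: a=2, p=1, q=2
  k=2: a=2, p=2, q=5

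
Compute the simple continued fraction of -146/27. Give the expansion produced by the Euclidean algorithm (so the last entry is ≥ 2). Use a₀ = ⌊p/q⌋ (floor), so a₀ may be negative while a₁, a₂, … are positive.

-146 = -6*27 + 16
27 = 1*16 + 11
16 = 1*11 + 5
11 = 2*5 + 1
5 = 5*1 + 0  (stop)
So -146/27 = [-6; 1, 1, 2, 5].

[-6; 1, 1, 2, 5]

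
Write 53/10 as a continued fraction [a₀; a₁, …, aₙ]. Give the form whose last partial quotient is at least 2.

[5; 3, 3]

53 = 5·10 + 3
10 = 3·3 + 1
3 = 3·1 + 0  (stop)
So 53/10 = [5; 3, 3].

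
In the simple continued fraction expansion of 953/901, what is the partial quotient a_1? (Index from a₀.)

17

953 = 1·901 + 52   →  a_0 = 1
901 = 17·52 + 17   →  a_1 = 17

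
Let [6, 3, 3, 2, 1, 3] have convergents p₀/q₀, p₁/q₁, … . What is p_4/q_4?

208/33

Using pₖ = aₖpₖ₋₁ + pₖ₋₂, qₖ = aₖqₖ₋₁ + qₖ₋₂ (with p₋₁=1, p₋₂=0, q₋₁=0, q₋₂=1):
  k=0: a=6, p=6, q=1
  k=1: a=3, p=19, q=3
  k=2: a=3, p=63, q=10
  k=3: a=2, p=145, q=23
  k=4: a=1, p=208, q=33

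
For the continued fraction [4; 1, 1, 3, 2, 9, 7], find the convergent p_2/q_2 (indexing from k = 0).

Using pₖ = aₖpₖ₋₁ + pₖ₋₂, qₖ = aₖqₖ₋₁ + qₖ₋₂ (with p₋₁=1, p₋₂=0, q₋₁=0, q₋₂=1):
  k=0: a=4, p=4, q=1
  k=1: a=1, p=5, q=1
  k=2: a=1, p=9, q=2

9/2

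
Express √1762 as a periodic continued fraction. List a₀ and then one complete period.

a₀ = ⌊√1762⌋ = 41.
With m₀=0, d₀=1 and mₖ₊₁ = dₖaₖ − mₖ, dₖ₊₁ = (n − mₖ₊₁²)/dₖ, aₖ₊₁ = ⌊(a₀+mₖ₊₁)/dₖ₊₁⌋:
  k=1: m=41, d=81, a=1
  k=2: m=40, d=2, a=40
  k=3: m=40, d=81, a=1
  k=4: m=41, d=1, a=82
d=1 and a=2a₀=82 at k=4, so the next step gives (m, d) = (41, 81) again — its k=1 value — and the period has length 4.

[41; 1, 40, 1, 82]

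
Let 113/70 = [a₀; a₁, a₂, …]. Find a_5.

113 = 1·70 + 43   →  a_0 = 1
70 = 1·43 + 27   →  a_1 = 1
43 = 1·27 + 16   →  a_2 = 1
27 = 1·16 + 11   →  a_3 = 1
16 = 1·11 + 5   →  a_4 = 1
11 = 2·5 + 1   →  a_5 = 2

2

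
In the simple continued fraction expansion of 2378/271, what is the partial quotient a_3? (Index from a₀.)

2378 = 8·271 + 210   →  a_0 = 8
271 = 1·210 + 61   →  a_1 = 1
210 = 3·61 + 27   →  a_2 = 3
61 = 2·27 + 7   →  a_3 = 2

2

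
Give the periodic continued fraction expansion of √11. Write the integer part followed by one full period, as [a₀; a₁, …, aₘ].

a₀ = ⌊√11⌋ = 3.

[3; 3, 6]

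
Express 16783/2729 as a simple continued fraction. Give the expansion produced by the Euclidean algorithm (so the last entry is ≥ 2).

[6; 6, 1, 2, 19, 7]

16783 = 6·2729 + 409
2729 = 6·409 + 275
409 = 1·275 + 134
275 = 2·134 + 7
134 = 19·7 + 1
7 = 7·1 + 0  (stop)
So 16783/2729 = [6; 6, 1, 2, 19, 7].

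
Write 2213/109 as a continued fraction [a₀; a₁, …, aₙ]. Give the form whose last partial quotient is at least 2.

2213 = 20*109 + 33
109 = 3*33 + 10
33 = 3*10 + 3
10 = 3*3 + 1
3 = 3*1 + 0  (stop)
So 2213/109 = [20; 3, 3, 3, 3].

[20; 3, 3, 3, 3]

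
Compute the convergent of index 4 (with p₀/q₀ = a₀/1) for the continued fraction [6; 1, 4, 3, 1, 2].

Using pₖ = aₖpₖ₋₁ + pₖ₋₂, qₖ = aₖqₖ₋₁ + qₖ₋₂ (with p₋₁=1, p₋₂=0, q₋₁=0, q₋₂=1):
  k=0: a=6, p=6, q=1
  k=1: a=1, p=7, q=1
  k=2: a=4, p=34, q=5
  k=3: a=3, p=109, q=16
  k=4: a=1, p=143, q=21

143/21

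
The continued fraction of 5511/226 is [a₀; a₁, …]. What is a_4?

2

5511 = 24·226 + 87   →  a_0 = 24
226 = 2·87 + 52   →  a_1 = 2
87 = 1·52 + 35   →  a_2 = 1
52 = 1·35 + 17   →  a_3 = 1
35 = 2·17 + 1   →  a_4 = 2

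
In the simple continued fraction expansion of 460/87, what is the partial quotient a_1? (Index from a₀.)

3

460 = 5·87 + 25   →  a_0 = 5
87 = 3·25 + 12   →  a_1 = 3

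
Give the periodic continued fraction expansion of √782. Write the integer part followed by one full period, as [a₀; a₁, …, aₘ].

[27; 1, 26, 1, 54]

a₀ = ⌊√782⌋ = 27.
With m₀=0, d₀=1 and mₖ₊₁ = dₖaₖ − mₖ, dₖ₊₁ = (n − mₖ₊₁²)/dₖ, aₖ₊₁ = ⌊(a₀+mₖ₊₁)/dₖ₊₁⌋:
  k=1: m=27, d=53, a=1
  k=2: m=26, d=2, a=26
  k=3: m=26, d=53, a=1
  k=4: m=27, d=1, a=54
d=1 and a=2a₀=54 at k=4, so the next step gives (m, d) = (27, 53) again — its k=1 value — and the period has length 4.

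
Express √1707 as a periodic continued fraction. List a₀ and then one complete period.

[41; 3, 6, 41, 6, 3, 82]

a₀ = ⌊√1707⌋ = 41.
With m₀=0, d₀=1 and mₖ₊₁ = dₖaₖ − mₖ, dₖ₊₁ = (n − mₖ₊₁²)/dₖ, aₖ₊₁ = ⌊(a₀+mₖ₊₁)/dₖ₊₁⌋:
  k=1: m=41, d=26, a=3
  k=2: m=37, d=13, a=6
  k=3: m=41, d=2, a=41
  k=4: m=41, d=13, a=6
  k=5: m=37, d=26, a=3
  k=6: m=41, d=1, a=82
d=1 and a=2a₀=82 at k=6, so the next step gives (m, d) = (41, 26) again — its k=1 value — and the period has length 6.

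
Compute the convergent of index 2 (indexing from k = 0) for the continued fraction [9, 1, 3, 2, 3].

Using pₖ = aₖpₖ₋₁ + pₖ₋₂, qₖ = aₖqₖ₋₁ + qₖ₋₂ (with p₋₁=1, p₋₂=0, q₋₁=0, q₋₂=1):
  k=0: a=9, p=9, q=1
  k=1: a=1, p=10, q=1
  k=2: a=3, p=39, q=4

39/4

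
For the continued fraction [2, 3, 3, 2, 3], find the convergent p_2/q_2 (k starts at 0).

Using pₖ = aₖpₖ₋₁ + pₖ₋₂, qₖ = aₖqₖ₋₁ + qₖ₋₂ (with p₋₁=1, p₋₂=0, q₋₁=0, q₋₂=1):
  k=0: a=2, p=2, q=1
  k=1: a=3, p=7, q=3
  k=2: a=3, p=23, q=10

23/10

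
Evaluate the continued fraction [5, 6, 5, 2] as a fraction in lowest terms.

Fold from the inside: start with 2/1.
  5 + 1/2 = 11/2
  6 + 2/11 = 68/11
  5 + 11/68 = 351/68

351/68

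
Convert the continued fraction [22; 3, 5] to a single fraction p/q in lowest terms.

Using pₖ = aₖpₖ₋₁ + pₖ₋₂ and qₖ = aₖqₖ₋₁ + qₖ₋₂:
  k=0: a=22, p=22, q=1
  k=1: a=3, p=67, q=3
  k=2: a=5, p=357, q=16

357/16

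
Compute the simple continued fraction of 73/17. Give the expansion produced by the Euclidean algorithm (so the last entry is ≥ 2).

[4; 3, 2, 2]

73 = 4×17 + 5
17 = 3×5 + 2
5 = 2×2 + 1
2 = 2×1 + 0  (stop)
So 73/17 = [4; 3, 2, 2].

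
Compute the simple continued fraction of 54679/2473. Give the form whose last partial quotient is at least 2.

[22; 9, 17, 16]

54679 = 22·2473 + 273
2473 = 9·273 + 16
273 = 17·16 + 1
16 = 16·1 + 0  (stop)
So 54679/2473 = [22; 9, 17, 16].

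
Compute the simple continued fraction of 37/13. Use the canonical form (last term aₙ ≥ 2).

[2; 1, 5, 2]

37 = 2×13 + 11
13 = 1×11 + 2
11 = 5×2 + 1
2 = 2×1 + 0  (stop)
So 37/13 = [2; 1, 5, 2].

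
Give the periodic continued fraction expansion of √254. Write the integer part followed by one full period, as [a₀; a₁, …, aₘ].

[15; 1, 14, 1, 30]

a₀ = ⌊√254⌋ = 15.
With m₀=0, d₀=1 and mₖ₊₁ = dₖaₖ − mₖ, dₖ₊₁ = (n − mₖ₊₁²)/dₖ, aₖ₊₁ = ⌊(a₀+mₖ₊₁)/dₖ₊₁⌋:
  k=1: m=15, d=29, a=1
  k=2: m=14, d=2, a=14
  k=3: m=14, d=29, a=1
  k=4: m=15, d=1, a=30
d=1 and a=2a₀=30 at k=4, so the next step gives (m, d) = (15, 29) again — its k=1 value — and the period has length 4.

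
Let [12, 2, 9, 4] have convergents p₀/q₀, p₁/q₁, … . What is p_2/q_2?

Using pₖ = aₖpₖ₋₁ + pₖ₋₂, qₖ = aₖqₖ₋₁ + qₖ₋₂ (with p₋₁=1, p₋₂=0, q₋₁=0, q₋₂=1):
  k=0: a=12, p=12, q=1
  k=1: a=2, p=25, q=2
  k=2: a=9, p=237, q=19

237/19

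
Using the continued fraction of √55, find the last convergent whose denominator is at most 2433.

15841/2136

√55 = [7; 2, 2, 2, 14, …] (period length 4).
Convergents:
  p_0/q_0 = 7/1
  p_1/q_1 = 15/2
  p_2/q_2 = 37/5
  p_3/q_3 = 89/12
  p_4/q_4 = 1283/173
  p_5/q_5 = 2655/358
  p_6/q_6 = 6593/889
  p_7/q_7 = 15841/2136
  p_8/q_8 = 228367/30793
q_7 = 2136 ≤ 2433 < 30793 = q_8, so the answer is 15841/2136.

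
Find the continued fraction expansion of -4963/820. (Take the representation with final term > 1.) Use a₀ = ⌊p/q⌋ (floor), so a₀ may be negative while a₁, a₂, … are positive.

[-7; 1, 18, 14, 3]

-4963 = -7×820 + 777
820 = 1×777 + 43
777 = 18×43 + 3
43 = 14×3 + 1
3 = 3×1 + 0  (stop)
So -4963/820 = [-7; 1, 18, 14, 3].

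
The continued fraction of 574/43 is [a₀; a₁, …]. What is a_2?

1

574 = 13·43 + 15   →  a_0 = 13
43 = 2·15 + 13   →  a_1 = 2
15 = 1·13 + 2   →  a_2 = 1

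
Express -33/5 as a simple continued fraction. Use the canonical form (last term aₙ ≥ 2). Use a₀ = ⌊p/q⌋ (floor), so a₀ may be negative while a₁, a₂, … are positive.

-33 = -7×5 + 2
5 = 2×2 + 1
2 = 2×1 + 0  (stop)
So -33/5 = [-7; 2, 2].

[-7; 2, 2]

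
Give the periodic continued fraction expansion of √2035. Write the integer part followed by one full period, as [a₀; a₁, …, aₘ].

a₀ = ⌊√2035⌋ = 45.

[45; 9, 90]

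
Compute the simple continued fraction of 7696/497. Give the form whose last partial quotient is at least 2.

[15; 2, 16, 15]

7696 = 15×497 + 241
497 = 2×241 + 15
241 = 16×15 + 1
15 = 15×1 + 0  (stop)
So 7696/497 = [15; 2, 16, 15].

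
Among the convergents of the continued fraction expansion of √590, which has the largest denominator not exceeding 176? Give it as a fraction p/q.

√590 = [24; 3, 2, 4, 2, 3, 48, …] (period length 6).
Convergents:
  p_0/q_0 = 24/1
  p_1/q_1 = 73/3
  p_2/q_2 = 170/7
  p_3/q_3 = 753/31
  p_4/q_4 = 1676/69
  p_5/q_5 = 5781/238
q_4 = 69 ≤ 176 < 238 = q_5, so the answer is 1676/69.

1676/69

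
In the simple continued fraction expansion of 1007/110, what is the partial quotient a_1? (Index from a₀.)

6

1007 = 9·110 + 17   →  a_0 = 9
110 = 6·17 + 8   →  a_1 = 6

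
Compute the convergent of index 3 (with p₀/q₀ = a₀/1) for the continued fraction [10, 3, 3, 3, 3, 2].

340/33

Using pₖ = aₖpₖ₋₁ + pₖ₋₂, qₖ = aₖqₖ₋₁ + qₖ₋₂ (with p₋₁=1, p₋₂=0, q₋₁=0, q₋₂=1):
  k=0: a=10, p=10, q=1
  k=1: a=3, p=31, q=3
  k=2: a=3, p=103, q=10
  k=3: a=3, p=340, q=33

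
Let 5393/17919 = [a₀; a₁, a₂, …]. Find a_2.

3

5393 = 0·17919 + 5393   →  a_0 = 0
17919 = 3·5393 + 1740   →  a_1 = 3
5393 = 3·1740 + 173   →  a_2 = 3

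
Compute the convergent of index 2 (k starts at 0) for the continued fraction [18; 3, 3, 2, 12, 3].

Using pₖ = aₖpₖ₋₁ + pₖ₋₂, qₖ = aₖqₖ₋₁ + qₖ₋₂ (with p₋₁=1, p₋₂=0, q₋₁=0, q₋₂=1):
  k=0: a=18, p=18, q=1
  k=1: a=3, p=55, q=3
  k=2: a=3, p=183, q=10

183/10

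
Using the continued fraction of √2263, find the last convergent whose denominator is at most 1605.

63317/1331

√2263 = [47; 1, 1, 3, 47, 3, 1, 1, 94, …] (period length 8).
Convergents:
  p_0/q_0 = 47/1
  p_1/q_1 = 48/1
  p_2/q_2 = 95/2
  p_3/q_3 = 333/7
  p_4/q_4 = 15746/331
  p_5/q_5 = 47571/1000
  p_6/q_6 = 63317/1331
  p_7/q_7 = 110888/2331
q_6 = 1331 ≤ 1605 < 2331 = q_7, so the answer is 63317/1331.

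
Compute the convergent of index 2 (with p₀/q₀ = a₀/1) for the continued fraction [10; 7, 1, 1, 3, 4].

81/8

Using pₖ = aₖpₖ₋₁ + pₖ₋₂, qₖ = aₖqₖ₋₁ + qₖ₋₂ (with p₋₁=1, p₋₂=0, q₋₁=0, q₋₂=1):
  k=0: a=10, p=10, q=1
  k=1: a=7, p=71, q=7
  k=2: a=1, p=81, q=8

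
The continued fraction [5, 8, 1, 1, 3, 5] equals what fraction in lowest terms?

1622/317

Using pₖ = aₖpₖ₋₁ + pₖ₋₂ and qₖ = aₖqₖ₋₁ + qₖ₋₂:
  k=0: a=5, p=5, q=1
  k=1: a=8, p=41, q=8
  k=2: a=1, p=46, q=9
  k=3: a=1, p=87, q=17
  k=4: a=3, p=307, q=60
  k=5: a=5, p=1622, q=317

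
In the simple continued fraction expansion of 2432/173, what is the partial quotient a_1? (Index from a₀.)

2432 = 14·173 + 10   →  a_0 = 14
173 = 17·10 + 3   →  a_1 = 17

17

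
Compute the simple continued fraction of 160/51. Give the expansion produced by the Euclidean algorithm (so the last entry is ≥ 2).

[3; 7, 3, 2]

160 = 3*51 + 7
51 = 7*7 + 2
7 = 3*2 + 1
2 = 2*1 + 0  (stop)
So 160/51 = [3; 7, 3, 2].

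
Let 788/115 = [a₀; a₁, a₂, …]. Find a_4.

788 = 6·115 + 98   →  a_0 = 6
115 = 1·98 + 17   →  a_1 = 1
98 = 5·17 + 13   →  a_2 = 5
17 = 1·13 + 4   →  a_3 = 1
13 = 3·4 + 1   →  a_4 = 3

3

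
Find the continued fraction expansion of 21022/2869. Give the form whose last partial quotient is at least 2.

21022 = 7×2869 + 939
2869 = 3×939 + 52
939 = 18×52 + 3
52 = 17×3 + 1
3 = 3×1 + 0  (stop)
So 21022/2869 = [7; 3, 18, 17, 3].

[7; 3, 18, 17, 3]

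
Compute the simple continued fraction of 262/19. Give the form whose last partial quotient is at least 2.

[13; 1, 3, 1, 3]

262 = 13*19 + 15
19 = 1*15 + 4
15 = 3*4 + 3
4 = 1*3 + 1
3 = 3*1 + 0  (stop)
So 262/19 = [13; 1, 3, 1, 3].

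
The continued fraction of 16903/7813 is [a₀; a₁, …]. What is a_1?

16903 = 2·7813 + 1277   →  a_0 = 2
7813 = 6·1277 + 151   →  a_1 = 6

6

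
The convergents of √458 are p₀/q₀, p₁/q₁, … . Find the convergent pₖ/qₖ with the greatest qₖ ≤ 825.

√458 = [21; 2, 2, 42, …] (period length 3).
Convergents:
  p_0/q_0 = 21/1
  p_1/q_1 = 43/2
  p_2/q_2 = 107/5
  p_3/q_3 = 4537/212
  p_4/q_4 = 9181/429
  p_5/q_5 = 22899/1070
q_4 = 429 ≤ 825 < 1070 = q_5, so the answer is 9181/429.

9181/429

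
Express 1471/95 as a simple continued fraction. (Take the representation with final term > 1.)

[15; 2, 15, 3]

1471 = 15×95 + 46
95 = 2×46 + 3
46 = 15×3 + 1
3 = 3×1 + 0  (stop)
So 1471/95 = [15; 2, 15, 3].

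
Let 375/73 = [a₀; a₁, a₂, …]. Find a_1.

7

375 = 5·73 + 10   →  a_0 = 5
73 = 7·10 + 3   →  a_1 = 7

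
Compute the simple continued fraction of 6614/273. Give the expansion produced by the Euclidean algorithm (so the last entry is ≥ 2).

6614 = 24*273 + 62
273 = 4*62 + 25
62 = 2*25 + 12
25 = 2*12 + 1
12 = 12*1 + 0  (stop)
So 6614/273 = [24; 4, 2, 2, 12].

[24; 4, 2, 2, 12]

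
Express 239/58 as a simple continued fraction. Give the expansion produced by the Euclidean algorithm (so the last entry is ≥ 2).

[4; 8, 3, 2]

239 = 4*58 + 7
58 = 8*7 + 2
7 = 3*2 + 1
2 = 2*1 + 0  (stop)
So 239/58 = [4; 8, 3, 2].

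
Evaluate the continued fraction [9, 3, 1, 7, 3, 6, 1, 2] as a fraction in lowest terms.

18821/2033

Using pₖ = aₖpₖ₋₁ + pₖ₋₂ and qₖ = aₖqₖ₋₁ + qₖ₋₂:
  k=0: a=9, p=9, q=1
  k=1: a=3, p=28, q=3
  k=2: a=1, p=37, q=4
  k=3: a=7, p=287, q=31
  k=4: a=3, p=898, q=97
  k=5: a=6, p=5675, q=613
  k=6: a=1, p=6573, q=710
  k=7: a=2, p=18821, q=2033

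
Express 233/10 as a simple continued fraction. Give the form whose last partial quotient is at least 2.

233 = 23*10 + 3
10 = 3*3 + 1
3 = 3*1 + 0  (stop)
So 233/10 = [23; 3, 3].

[23; 3, 3]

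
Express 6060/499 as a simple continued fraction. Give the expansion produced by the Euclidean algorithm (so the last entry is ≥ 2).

[12; 6, 1, 13, 2, 2]

6060 = 12×499 + 72
499 = 6×72 + 67
72 = 1×67 + 5
67 = 13×5 + 2
5 = 2×2 + 1
2 = 2×1 + 0  (stop)
So 6060/499 = [12; 6, 1, 13, 2, 2].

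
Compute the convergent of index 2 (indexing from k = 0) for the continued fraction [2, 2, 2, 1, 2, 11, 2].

12/5

Using pₖ = aₖpₖ₋₁ + pₖ₋₂, qₖ = aₖqₖ₋₁ + qₖ₋₂ (with p₋₁=1, p₋₂=0, q₋₁=0, q₋₂=1):
  k=0: a=2, p=2, q=1
  k=1: a=2, p=5, q=2
  k=2: a=2, p=12, q=5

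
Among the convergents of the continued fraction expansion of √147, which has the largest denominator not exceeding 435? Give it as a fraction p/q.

√147 = [12; 8, 24, …] (period length 2).
Convergents:
  p_0/q_0 = 12/1
  p_1/q_1 = 97/8
  p_2/q_2 = 2340/193
  p_3/q_3 = 18817/1552
q_2 = 193 ≤ 435 < 1552 = q_3, so the answer is 2340/193.

2340/193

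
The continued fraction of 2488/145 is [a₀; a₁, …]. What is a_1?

2488 = 17·145 + 23   →  a_0 = 17
145 = 6·23 + 7   →  a_1 = 6

6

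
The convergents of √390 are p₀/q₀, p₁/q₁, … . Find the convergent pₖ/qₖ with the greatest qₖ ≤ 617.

√390 = [19; 1, 2, 1, 38, …] (period length 4).
Convergents:
  p_0/q_0 = 19/1
  p_1/q_1 = 20/1
  p_2/q_2 = 59/3
  p_3/q_3 = 79/4
  p_4/q_4 = 3061/155
  p_5/q_5 = 3140/159
  p_6/q_6 = 9341/473
  p_7/q_7 = 12481/632
q_6 = 473 ≤ 617 < 632 = q_7, so the answer is 9341/473.

9341/473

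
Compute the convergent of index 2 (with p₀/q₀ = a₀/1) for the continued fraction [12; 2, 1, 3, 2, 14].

37/3

Using pₖ = aₖpₖ₋₁ + pₖ₋₂, qₖ = aₖqₖ₋₁ + qₖ₋₂ (with p₋₁=1, p₋₂=0, q₋₁=0, q₋₂=1):
  k=0: a=12, p=12, q=1
  k=1: a=2, p=25, q=2
  k=2: a=1, p=37, q=3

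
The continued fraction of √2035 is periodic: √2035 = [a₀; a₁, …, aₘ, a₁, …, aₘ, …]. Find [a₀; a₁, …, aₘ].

a₀ = ⌊√2035⌋ = 45.

[45; 9, 90]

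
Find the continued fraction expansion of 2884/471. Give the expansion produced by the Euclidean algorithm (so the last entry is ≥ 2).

2884 = 6·471 + 58
471 = 8·58 + 7
58 = 8·7 + 2
7 = 3·2 + 1
2 = 2·1 + 0  (stop)
So 2884/471 = [6; 8, 8, 3, 2].

[6; 8, 8, 3, 2]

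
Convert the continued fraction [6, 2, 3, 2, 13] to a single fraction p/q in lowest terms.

1384/215

Fold from the inside: start with 13/1.
  2 + 1/13 = 27/13
  3 + 13/27 = 94/27
  2 + 27/94 = 215/94
  6 + 94/215 = 1384/215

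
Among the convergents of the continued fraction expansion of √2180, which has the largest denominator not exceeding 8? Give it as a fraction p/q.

140/3

√2180 = [46; 1, 2, 4, 2, 1, 92, …] (period length 6).
Convergents:
  p_0/q_0 = 46/1
  p_1/q_1 = 47/1
  p_2/q_2 = 140/3
  p_3/q_3 = 607/13
q_2 = 3 ≤ 8 < 13 = q_3, so the answer is 140/3.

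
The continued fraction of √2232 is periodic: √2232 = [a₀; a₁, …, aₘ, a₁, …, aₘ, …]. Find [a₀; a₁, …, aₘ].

a₀ = ⌊√2232⌋ = 47.
With m₀=0, d₀=1 and mₖ₊₁ = dₖaₖ − mₖ, dₖ₊₁ = (n − mₖ₊₁²)/dₖ, aₖ₊₁ = ⌊(a₀+mₖ₊₁)/dₖ₊₁⌋:
  k=1: m=47, d=23, a=4
  k=2: m=45, d=9, a=10
  k=3: m=45, d=23, a=4
  k=4: m=47, d=1, a=94
d=1 and a=2a₀=94 at k=4, so the next step gives (m, d) = (47, 23) again — its k=1 value — and the period has length 4.

[47; 4, 10, 4, 94]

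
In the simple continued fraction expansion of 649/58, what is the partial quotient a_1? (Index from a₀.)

5

649 = 11·58 + 11   →  a_0 = 11
58 = 5·11 + 3   →  a_1 = 5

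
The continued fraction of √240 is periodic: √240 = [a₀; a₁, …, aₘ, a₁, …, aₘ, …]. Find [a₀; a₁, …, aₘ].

a₀ = ⌊√240⌋ = 15.
With m₀=0, d₀=1 and mₖ₊₁ = dₖaₖ − mₖ, dₖ₊₁ = (n − mₖ₊₁²)/dₖ, aₖ₊₁ = ⌊(a₀+mₖ₊₁)/dₖ₊₁⌋:
  k=1: m=15, d=15, a=2
  k=2: m=15, d=1, a=30
d=1 and a=2a₀=30 at k=2, so the next step gives (m, d) = (15, 15) again — its k=1 value — and the period has length 2.

[15; 2, 30]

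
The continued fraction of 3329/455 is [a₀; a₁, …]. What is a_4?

3329 = 7·455 + 144   →  a_0 = 7
455 = 3·144 + 23   →  a_1 = 3
144 = 6·23 + 6   →  a_2 = 6
23 = 3·6 + 5   →  a_3 = 3
6 = 1·5 + 1   →  a_4 = 1

1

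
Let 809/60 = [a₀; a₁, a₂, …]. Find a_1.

809 = 13·60 + 29   →  a_0 = 13
60 = 2·29 + 2   →  a_1 = 2

2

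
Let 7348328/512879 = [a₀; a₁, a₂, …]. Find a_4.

3

7348328 = 14·512879 + 168022   →  a_0 = 14
512879 = 3·168022 + 8813   →  a_1 = 3
168022 = 19·8813 + 575   →  a_2 = 19
8813 = 15·575 + 188   →  a_3 = 15
575 = 3·188 + 11   →  a_4 = 3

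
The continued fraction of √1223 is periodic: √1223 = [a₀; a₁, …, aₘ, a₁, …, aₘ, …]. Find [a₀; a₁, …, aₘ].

a₀ = ⌊√1223⌋ = 34.
With m₀=0, d₀=1 and mₖ₊₁ = dₖaₖ − mₖ, dₖ₊₁ = (n − mₖ₊₁²)/dₖ, aₖ₊₁ = ⌊(a₀+mₖ₊₁)/dₖ₊₁⌋:
  k=1: m=34, d=67, a=1
  k=2: m=33, d=2, a=33
  k=3: m=33, d=67, a=1
  k=4: m=34, d=1, a=68
d=1 and a=2a₀=68 at k=4, so the next step gives (m, d) = (34, 67) again — its k=1 value — and the period has length 4.

[34; 1, 33, 1, 68]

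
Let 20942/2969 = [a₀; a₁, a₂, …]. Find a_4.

17

20942 = 7·2969 + 159   →  a_0 = 7
2969 = 18·159 + 107   →  a_1 = 18
159 = 1·107 + 52   →  a_2 = 1
107 = 2·52 + 3   →  a_3 = 2
52 = 17·3 + 1   →  a_4 = 17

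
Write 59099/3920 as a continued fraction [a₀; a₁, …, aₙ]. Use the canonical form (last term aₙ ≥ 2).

[15; 13, 9, 16, 2]

59099 = 15*3920 + 299
3920 = 13*299 + 33
299 = 9*33 + 2
33 = 16*2 + 1
2 = 2*1 + 0  (stop)
So 59099/3920 = [15; 13, 9, 16, 2].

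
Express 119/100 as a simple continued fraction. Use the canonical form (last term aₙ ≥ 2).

[1; 5, 3, 1, 4]

119 = 1*100 + 19
100 = 5*19 + 5
19 = 3*5 + 4
5 = 1*4 + 1
4 = 4*1 + 0  (stop)
So 119/100 = [1; 5, 3, 1, 4].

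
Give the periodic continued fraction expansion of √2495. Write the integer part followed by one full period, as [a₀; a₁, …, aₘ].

[49; 1, 18, 1, 98]

a₀ = ⌊√2495⌋ = 49.
With m₀=0, d₀=1 and mₖ₊₁ = dₖaₖ − mₖ, dₖ₊₁ = (n − mₖ₊₁²)/dₖ, aₖ₊₁ = ⌊(a₀+mₖ₊₁)/dₖ₊₁⌋:
  k=1: m=49, d=94, a=1
  k=2: m=45, d=5, a=18
  k=3: m=45, d=94, a=1
  k=4: m=49, d=1, a=98
d=1 and a=2a₀=98 at k=4, so the next step gives (m, d) = (49, 94) again — its k=1 value — and the period has length 4.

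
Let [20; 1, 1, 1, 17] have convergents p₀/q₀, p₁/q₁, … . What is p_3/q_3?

Using pₖ = aₖpₖ₋₁ + pₖ₋₂, qₖ = aₖqₖ₋₁ + qₖ₋₂ (with p₋₁=1, p₋₂=0, q₋₁=0, q₋₂=1):
  k=0: a=20, p=20, q=1
  k=1: a=1, p=21, q=1
  k=2: a=1, p=41, q=2
  k=3: a=1, p=62, q=3

62/3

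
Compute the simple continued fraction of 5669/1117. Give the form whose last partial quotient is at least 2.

[5; 13, 3, 2, 1, 3, 2]

5669 = 5*1117 + 84
1117 = 13*84 + 25
84 = 3*25 + 9
25 = 2*9 + 7
9 = 1*7 + 2
7 = 3*2 + 1
2 = 2*1 + 0  (stop)
So 5669/1117 = [5; 13, 3, 2, 1, 3, 2].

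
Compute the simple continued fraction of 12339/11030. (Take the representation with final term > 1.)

12339 = 1×11030 + 1309
11030 = 8×1309 + 558
1309 = 2×558 + 193
558 = 2×193 + 172
193 = 1×172 + 21
172 = 8×21 + 4
21 = 5×4 + 1
4 = 4×1 + 0  (stop)
So 12339/11030 = [1; 8, 2, 2, 1, 8, 5, 4].

[1; 8, 2, 2, 1, 8, 5, 4]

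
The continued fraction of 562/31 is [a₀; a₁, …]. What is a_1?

562 = 18·31 + 4   →  a_0 = 18
31 = 7·4 + 3   →  a_1 = 7

7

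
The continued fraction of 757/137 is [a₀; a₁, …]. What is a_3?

9

757 = 5·137 + 72   →  a_0 = 5
137 = 1·72 + 65   →  a_1 = 1
72 = 1·65 + 7   →  a_2 = 1
65 = 9·7 + 2   →  a_3 = 9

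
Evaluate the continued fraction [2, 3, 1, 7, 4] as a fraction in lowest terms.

289/128

Using pₖ = aₖpₖ₋₁ + pₖ₋₂ and qₖ = aₖqₖ₋₁ + qₖ₋₂:
  k=0: a=2, p=2, q=1
  k=1: a=3, p=7, q=3
  k=2: a=1, p=9, q=4
  k=3: a=7, p=70, q=31
  k=4: a=4, p=289, q=128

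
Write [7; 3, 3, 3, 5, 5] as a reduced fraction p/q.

6631/908

Using pₖ = aₖpₖ₋₁ + pₖ₋₂ and qₖ = aₖqₖ₋₁ + qₖ₋₂:
  k=0: a=7, p=7, q=1
  k=1: a=3, p=22, q=3
  k=2: a=3, p=73, q=10
  k=3: a=3, p=241, q=33
  k=4: a=5, p=1278, q=175
  k=5: a=5, p=6631, q=908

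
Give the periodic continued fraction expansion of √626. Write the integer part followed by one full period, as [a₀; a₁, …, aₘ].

[25; 50]

a₀ = ⌊√626⌋ = 25.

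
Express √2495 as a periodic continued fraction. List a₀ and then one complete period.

a₀ = ⌊√2495⌋ = 49.
With m₀=0, d₀=1 and mₖ₊₁ = dₖaₖ − mₖ, dₖ₊₁ = (n − mₖ₊₁²)/dₖ, aₖ₊₁ = ⌊(a₀+mₖ₊₁)/dₖ₊₁⌋:
  k=1: m=49, d=94, a=1
  k=2: m=45, d=5, a=18
  k=3: m=45, d=94, a=1
  k=4: m=49, d=1, a=98
d=1 and a=2a₀=98 at k=4, so the next step gives (m, d) = (49, 94) again — its k=1 value — and the period has length 4.

[49; 1, 18, 1, 98]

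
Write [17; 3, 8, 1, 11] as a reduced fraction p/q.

5768/333

Fold from the inside: start with 11/1.
  1 + 1/11 = 12/11
  8 + 11/12 = 107/12
  3 + 12/107 = 333/107
  17 + 107/333 = 5768/333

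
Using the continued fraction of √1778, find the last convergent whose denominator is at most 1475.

√1778 = [42; 6, 84, …] (period length 2).
Convergents:
  p_0/q_0 = 42/1
  p_1/q_1 = 253/6
  p_2/q_2 = 21294/505
  p_3/q_3 = 128017/3036
q_2 = 505 ≤ 1475 < 3036 = q_3, so the answer is 21294/505.

21294/505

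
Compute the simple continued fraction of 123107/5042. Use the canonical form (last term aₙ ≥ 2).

[24; 2, 2, 2, 18, 1, 2, 7]

123107 = 24×5042 + 2099
5042 = 2×2099 + 844
2099 = 2×844 + 411
844 = 2×411 + 22
411 = 18×22 + 15
22 = 1×15 + 7
15 = 2×7 + 1
7 = 7×1 + 0  (stop)
So 123107/5042 = [24; 2, 2, 2, 18, 1, 2, 7].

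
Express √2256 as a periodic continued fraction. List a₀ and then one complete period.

[47; 2, 94]

a₀ = ⌊√2256⌋ = 47.
With m₀=0, d₀=1 and mₖ₊₁ = dₖaₖ − mₖ, dₖ₊₁ = (n − mₖ₊₁²)/dₖ, aₖ₊₁ = ⌊(a₀+mₖ₊₁)/dₖ₊₁⌋:
  k=1: m=47, d=47, a=2
  k=2: m=47, d=1, a=94
d=1 and a=2a₀=94 at k=2, so the next step gives (m, d) = (47, 47) again — its k=1 value — and the period has length 2.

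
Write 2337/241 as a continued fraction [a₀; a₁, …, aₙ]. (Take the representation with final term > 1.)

[9; 1, 2, 3, 3, 7]

2337 = 9*241 + 168
241 = 1*168 + 73
168 = 2*73 + 22
73 = 3*22 + 7
22 = 3*7 + 1
7 = 7*1 + 0  (stop)
So 2337/241 = [9; 1, 2, 3, 3, 7].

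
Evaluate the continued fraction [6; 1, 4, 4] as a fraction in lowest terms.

Fold from the inside: start with 4/1.
  4 + 1/4 = 17/4
  1 + 4/17 = 21/17
  6 + 17/21 = 143/21

143/21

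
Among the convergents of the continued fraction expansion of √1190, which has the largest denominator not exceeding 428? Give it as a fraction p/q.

√1190 = [34; 2, 68, …] (period length 2).
Convergents:
  p_0/q_0 = 34/1
  p_1/q_1 = 69/2
  p_2/q_2 = 4726/137
  p_3/q_3 = 9521/276
  p_4/q_4 = 652154/18905
q_3 = 276 ≤ 428 < 18905 = q_4, so the answer is 9521/276.

9521/276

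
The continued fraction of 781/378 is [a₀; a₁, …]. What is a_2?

8

781 = 2·378 + 25   →  a_0 = 2
378 = 15·25 + 3   →  a_1 = 15
25 = 8·3 + 1   →  a_2 = 8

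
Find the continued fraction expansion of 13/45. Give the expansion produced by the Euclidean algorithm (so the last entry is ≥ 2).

[0; 3, 2, 6]

13 = 0*45 + 13
45 = 3*13 + 6
13 = 2*6 + 1
6 = 6*1 + 0  (stop)
So 13/45 = [0; 3, 2, 6].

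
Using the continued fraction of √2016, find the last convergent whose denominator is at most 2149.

√2016 = [44; 1, 8, 1, 88, …] (period length 4).
Convergents:
  p_0/q_0 = 44/1
  p_1/q_1 = 45/1
  p_2/q_2 = 404/9
  p_3/q_3 = 449/10
  p_4/q_4 = 39916/889
  p_5/q_5 = 40365/899
  p_6/q_6 = 362836/8081
q_5 = 899 ≤ 2149 < 8081 = q_6, so the answer is 40365/899.

40365/899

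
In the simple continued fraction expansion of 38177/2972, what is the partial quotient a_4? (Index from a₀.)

38177 = 12·2972 + 2513   →  a_0 = 12
2972 = 1·2513 + 459   →  a_1 = 1
2513 = 5·459 + 218   →  a_2 = 5
459 = 2·218 + 23   →  a_3 = 2
218 = 9·23 + 11   →  a_4 = 9

9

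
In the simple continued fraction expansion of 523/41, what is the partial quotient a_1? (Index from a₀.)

523 = 12·41 + 31   →  a_0 = 12
41 = 1·31 + 10   →  a_1 = 1

1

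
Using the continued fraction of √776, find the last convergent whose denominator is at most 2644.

√776 = [27; 1, 5, 1, 54, …] (period length 4).
Convergents:
  p_0/q_0 = 27/1
  p_1/q_1 = 28/1
  p_2/q_2 = 167/6
  p_3/q_3 = 195/7
  p_4/q_4 = 10697/384
  p_5/q_5 = 10892/391
  p_6/q_6 = 65157/2339
  p_7/q_7 = 76049/2730
q_6 = 2339 ≤ 2644 < 2730 = q_7, so the answer is 65157/2339.

65157/2339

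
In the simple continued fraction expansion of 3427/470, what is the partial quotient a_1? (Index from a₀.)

3427 = 7·470 + 137   →  a_0 = 7
470 = 3·137 + 59   →  a_1 = 3

3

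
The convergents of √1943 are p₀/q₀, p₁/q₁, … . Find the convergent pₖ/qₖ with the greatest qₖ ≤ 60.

1102/25

√1943 = [44; 12, 1, 1, 2, 1, 1, 12, 88, …] (period length 8).
Convergents:
  p_0/q_0 = 44/1
  p_1/q_1 = 529/12
  p_2/q_2 = 573/13
  p_3/q_3 = 1102/25
  p_4/q_4 = 2777/63
q_3 = 25 ≤ 60 < 63 = q_4, so the answer is 1102/25.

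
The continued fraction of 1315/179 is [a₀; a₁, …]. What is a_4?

1315 = 7·179 + 62   →  a_0 = 7
179 = 2·62 + 55   →  a_1 = 2
62 = 1·55 + 7   →  a_2 = 1
55 = 7·7 + 6   →  a_3 = 7
7 = 1·6 + 1   →  a_4 = 1

1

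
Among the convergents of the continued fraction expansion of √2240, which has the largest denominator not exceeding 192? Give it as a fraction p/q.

3313/70

√2240 = [47; 3, 23, 3, 94, …] (period length 4).
Convergents:
  p_0/q_0 = 47/1
  p_1/q_1 = 142/3
  p_2/q_2 = 3313/70
  p_3/q_3 = 10081/213
q_2 = 70 ≤ 192 < 213 = q_3, so the answer is 3313/70.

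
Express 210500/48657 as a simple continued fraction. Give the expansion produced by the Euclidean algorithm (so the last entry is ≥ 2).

[4; 3, 15, 4, 19, 1, 3, 3]

210500 = 4×48657 + 15872
48657 = 3×15872 + 1041
15872 = 15×1041 + 257
1041 = 4×257 + 13
257 = 19×13 + 10
13 = 1×10 + 3
10 = 3×3 + 1
3 = 3×1 + 0  (stop)
So 210500/48657 = [4; 3, 15, 4, 19, 1, 3, 3].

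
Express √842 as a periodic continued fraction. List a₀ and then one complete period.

a₀ = ⌊√842⌋ = 29.
With m₀=0, d₀=1 and mₖ₊₁ = dₖaₖ − mₖ, dₖ₊₁ = (n − mₖ₊₁²)/dₖ, aₖ₊₁ = ⌊(a₀+mₖ₊₁)/dₖ₊₁⌋:
  k=1: m=29, d=1, a=58
d=1 and a=2a₀=58 at k=1, so the next step gives (m, d) = (29, 1) again — its k=1 value — and the period has length 1.

[29; 58]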